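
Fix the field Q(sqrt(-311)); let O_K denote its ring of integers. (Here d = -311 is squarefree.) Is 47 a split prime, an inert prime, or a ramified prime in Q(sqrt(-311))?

d = -311 ≡ 1 (mod 4), so O_K = ℤ[(1+√-311)/2] and disc(K) = d = -311.
Since gcd(47, -311) = 1 the prime 47 does not ramify.
Legendre symbol by Euler's criterion: (-311/47) ≡ (-311)^23 ≡ 1 (mod 47), i.e. (-311/47) = 1.
Legendre symbol 1 ⇒ 47 is split.

p splits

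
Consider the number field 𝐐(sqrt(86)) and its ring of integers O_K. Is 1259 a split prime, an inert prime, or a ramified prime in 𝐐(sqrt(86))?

inert — (1259) stays prime in O_K

Since 86 ≢ 1 mod 4, the ring of integers is ℤ[√86] with discriminant 4·86 = 344.
disc(K) = 344 is not divisible by 1259; 1259 is unramified.
Legendre symbol by Euler's criterion: (86/1259) ≡ 86^629 ≡ 1258 (mod 1259), i.e. (86/1259) = -1.
(86/1259) = -1, so 1259 is inert.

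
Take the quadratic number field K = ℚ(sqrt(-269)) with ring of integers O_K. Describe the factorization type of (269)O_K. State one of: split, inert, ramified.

d = -269 ≡ 3 (mod 4), so O_K = ℤ[√-269] and disc(K) = 4d = -1076.
Ramification test: 269 | -1076. The prime 269 ramifies in K.

ramified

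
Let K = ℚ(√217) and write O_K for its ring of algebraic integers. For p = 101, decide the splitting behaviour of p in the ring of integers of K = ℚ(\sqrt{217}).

217 mod 4 = 1, hence disc K = 217 and O_K = ℤ[(1+√217)/2].
Since gcd(101, 217) = 1 the prime 101 does not ramify.
(217/101) = 15^50 mod 101 = 100, giving Legendre symbol -1.
d is a non-residue mod p, hence 101 remains inert in O_K.

101 remains inert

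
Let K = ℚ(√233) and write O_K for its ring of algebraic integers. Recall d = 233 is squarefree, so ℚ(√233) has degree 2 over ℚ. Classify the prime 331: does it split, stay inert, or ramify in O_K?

split

d = 233 ≡ 1 (mod 4), so O_K = ℤ[(1+√233)/2] and disc(K) = d = 233.
331 ∤ 233, so 331 is unramified.
Legendre symbol by Euler's criterion: (233/331) ≡ 233^165 ≡ 1 (mod 331), i.e. (233/331) = 1.
d is a quadratic residue mod p, hence 331 splits in O_K.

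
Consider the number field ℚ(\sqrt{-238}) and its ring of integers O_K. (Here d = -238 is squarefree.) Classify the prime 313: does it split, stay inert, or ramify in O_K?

p splits

d = -238 ≡ 2 (mod 4), so O_K = ℤ[√-238] and disc(K) = 4d = -952.
313 ∤ -952, so 313 is unramified.
Euler's criterion: (-238)^156 mod 313 = 1. Thus (-238|313) = 1.
(-238/313) = 1, so 313 splits.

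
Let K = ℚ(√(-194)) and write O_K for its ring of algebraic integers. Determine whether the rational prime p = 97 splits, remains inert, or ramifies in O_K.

ramified

Since -194 ≢ 1 mod 4, the ring of integers is ℤ[√-194] with discriminant 4·(-194) = -776.
97 divides disc(K) = -776, so 97 ramifies.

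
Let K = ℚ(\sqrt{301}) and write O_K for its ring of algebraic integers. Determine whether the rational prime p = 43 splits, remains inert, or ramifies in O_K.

ramified

Since 301 ≡ 1 mod 4, the ring of integers is ℤ[(1+√301)/2] with discriminant 301.
Ramification test: 43 | 301. The prime 43 ramifies in K.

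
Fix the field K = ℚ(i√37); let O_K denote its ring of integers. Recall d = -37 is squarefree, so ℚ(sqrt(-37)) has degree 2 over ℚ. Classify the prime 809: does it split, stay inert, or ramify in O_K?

p is inert

-37 mod 4 = 3, hence disc K = 4·(-37) = -148 and O_K = ℤ[√-37].
809 ∤ -148, so 809 is unramified.
(-37/809) = 772^404 mod 809 = 808, giving Legendre symbol -1.
(-37/809) = -1, so 809 is inert.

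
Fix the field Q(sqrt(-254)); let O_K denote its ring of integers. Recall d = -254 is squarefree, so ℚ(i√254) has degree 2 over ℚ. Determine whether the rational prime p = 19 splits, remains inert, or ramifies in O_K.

Since -254 ≢ 1 mod 4, the ring of integers is ℤ[√-254] with discriminant 4·(-254) = -1016.
Since gcd(19, -1016) = 1 the prime 19 does not ramify.
Legendre symbol by Euler's criterion: (-254/19) ≡ (-254)^9 ≡ 18 (mod 19), i.e. (-254/19) = -1.
d is a non-residue mod p, hence 19 remains inert in O_K.

p is inert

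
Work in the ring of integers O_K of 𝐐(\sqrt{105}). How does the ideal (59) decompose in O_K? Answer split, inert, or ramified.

Since 105 ≡ 1 mod 4, the ring of integers is ℤ[(1+√105)/2] with discriminant 105.
disc(K) = 105 is not divisible by 59; 59 is unramified.
(105/59) = 46^29 mod 59 = 1, giving Legendre symbol 1.
Legendre symbol 1 ⇒ 59 is split.

59 splits in O_K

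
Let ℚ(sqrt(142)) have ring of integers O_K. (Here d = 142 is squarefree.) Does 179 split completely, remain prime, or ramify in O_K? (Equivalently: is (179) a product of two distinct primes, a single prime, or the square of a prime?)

p splits

d = 142 ≡ 2 (mod 4), so O_K = ℤ[√142] and disc(K) = 4d = 568.
179 ∤ 568, so 179 is unramified.
(142/179) = 142^89 mod 179 = 1, giving Legendre symbol 1.
(142/179) = 1, so 179 splits.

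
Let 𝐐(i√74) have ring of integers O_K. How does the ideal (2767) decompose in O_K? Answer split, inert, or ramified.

splits completely

d = -74 ≡ 2 (mod 4), so O_K = ℤ[√-74] and disc(K) = 4d = -296.
Since gcd(2767, -296) = 1 the prime 2767 does not ramify.
Euler's criterion: (-74)^1383 mod 2767 = 1. Thus (-74|2767) = 1.
(-74/2767) = 1, so 2767 splits.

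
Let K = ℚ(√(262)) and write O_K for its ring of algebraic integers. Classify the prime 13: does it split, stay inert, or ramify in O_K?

262 mod 4 = 2, hence disc K = 4·262 = 1048 and O_K = ℤ[√262].
Since gcd(13, 1048) = 1 the prime 13 does not ramify.
Euler's criterion: 262^6 mod 13 = 12. Thus (262|13) = -1.
(262/13) = -1, so 13 is inert.

inert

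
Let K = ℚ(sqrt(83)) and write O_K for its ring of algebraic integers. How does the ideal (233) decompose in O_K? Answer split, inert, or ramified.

inert — (233) stays prime in O_K

83 mod 4 = 3, hence disc K = 4·83 = 332 and O_K = ℤ[√83].
Since gcd(233, 332) = 1 the prime 233 does not ramify.
Legendre symbol by Euler's criterion: (83/233) ≡ 83^116 ≡ 232 (mod 233), i.e. (83/233) = -1.
d is a non-residue mod p, hence 233 remains inert in O_K.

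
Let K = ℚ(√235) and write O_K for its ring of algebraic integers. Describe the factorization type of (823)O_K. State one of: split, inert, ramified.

split

235 mod 4 = 3, hence disc K = 4·235 = 940 and O_K = ℤ[√235].
823 ∤ 940, so 823 is unramified.
(235/823) = 235^411 mod 823 = 1, giving Legendre symbol 1.
d is a quadratic residue mod p, hence 823 splits in O_K.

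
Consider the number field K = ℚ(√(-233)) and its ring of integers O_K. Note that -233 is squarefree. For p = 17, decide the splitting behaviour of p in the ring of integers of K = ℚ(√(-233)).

d = -233 ≡ 3 (mod 4), so O_K = ℤ[√-233] and disc(K) = 4d = -932.
Since gcd(17, -932) = 1 the prime 17 does not ramify.
Euler's criterion: (-233)^8 mod 17 = 16. Thus (-233|17) = -1.
d is a non-residue mod p, hence 17 remains inert in O_K.

remains prime (inert)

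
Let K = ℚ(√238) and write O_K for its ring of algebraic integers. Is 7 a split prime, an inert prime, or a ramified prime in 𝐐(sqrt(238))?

p ramifies

d = 238 ≡ 2 (mod 4), so O_K = ℤ[√238] and disc(K) = 4d = 952.
Ramification test: 7 | 952. The prime 7 ramifies in K.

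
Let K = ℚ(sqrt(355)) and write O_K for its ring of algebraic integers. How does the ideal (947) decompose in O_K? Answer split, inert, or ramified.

splits completely

d = 355 ≡ 3 (mod 4), so O_K = ℤ[√355] and disc(K) = 4d = 1420.
947 ∤ 1420, so 947 is unramified.
Legendre symbol by Euler's criterion: (355/947) ≡ 355^473 ≡ 1 (mod 947), i.e. (355/947) = 1.
Legendre symbol 1 ⇒ 947 is split.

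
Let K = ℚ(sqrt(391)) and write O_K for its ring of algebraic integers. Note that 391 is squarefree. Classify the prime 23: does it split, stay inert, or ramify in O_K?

Since 391 ≢ 1 mod 4, the ring of integers is ℤ[√391] with discriminant 4·391 = 1564.
Ramification test: 23 | 1564. The prime 23 ramifies in K.

ramified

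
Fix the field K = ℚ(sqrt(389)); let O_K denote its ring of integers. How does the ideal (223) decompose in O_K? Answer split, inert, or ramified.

Since 389 ≡ 1 mod 4, the ring of integers is ℤ[(1+√389)/2] with discriminant 389.
disc(K) = 389 is not divisible by 223; 223 is unramified.
(389/223) = 166^111 mod 223 = 1, giving Legendre symbol 1.
Legendre symbol 1 ⇒ 223 is split.

split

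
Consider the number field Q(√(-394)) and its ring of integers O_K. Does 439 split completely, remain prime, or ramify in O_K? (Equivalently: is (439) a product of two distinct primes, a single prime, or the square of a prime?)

-394 mod 4 = 2, hence disc K = 4·(-394) = -1576 and O_K = ℤ[√-394].
439 ∤ -1576, so 439 is unramified.
(-394/439) = 45^219 mod 439 = 1, giving Legendre symbol 1.
(-394/439) = 1, so 439 splits.

splits completely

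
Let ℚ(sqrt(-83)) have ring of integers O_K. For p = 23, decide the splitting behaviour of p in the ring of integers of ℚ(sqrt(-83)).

-83 mod 4 = 1, hence disc K = -83 and O_K = ℤ[(1+√-83)/2].
23 ∤ -83, so 23 is unramified.
(-83/23) = 9^11 mod 23 = 1, giving Legendre symbol 1.
d is a quadratic residue mod p, hence 23 splits in O_K.

split — (23) = 𝔭₁𝔭₂ with 𝔭₁ ≠ 𝔭₂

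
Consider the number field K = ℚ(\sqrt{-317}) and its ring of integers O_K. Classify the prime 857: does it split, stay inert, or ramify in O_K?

splits completely

Since -317 ≢ 1 mod 4, the ring of integers is ℤ[√-317] with discriminant 4·(-317) = -1268.
857 ∤ -1268, so 857 is unramified.
Legendre symbol by Euler's criterion: (-317/857) ≡ (-317)^428 ≡ 1 (mod 857), i.e. (-317/857) = 1.
d is a quadratic residue mod p, hence 857 splits in O_K.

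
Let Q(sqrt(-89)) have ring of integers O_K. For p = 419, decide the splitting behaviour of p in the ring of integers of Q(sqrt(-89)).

419 splits in O_K

Since -89 ≢ 1 mod 4, the ring of integers is ℤ[√-89] with discriminant 4·(-89) = -356.
Since gcd(419, -356) = 1 the prime 419 does not ramify.
Legendre symbol by Euler's criterion: (-89/419) ≡ (-89)^209 ≡ 1 (mod 419), i.e. (-89/419) = 1.
d is a quadratic residue mod p, hence 419 splits in O_K.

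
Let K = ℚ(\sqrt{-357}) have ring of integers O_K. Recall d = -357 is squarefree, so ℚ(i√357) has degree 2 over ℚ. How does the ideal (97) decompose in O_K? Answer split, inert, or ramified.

-357 mod 4 = 3, hence disc K = 4·(-357) = -1428 and O_K = ℤ[√-357].
disc(K) = -1428 is not divisible by 97; 97 is unramified.
Legendre symbol by Euler's criterion: (-357/97) ≡ (-357)^48 ≡ 1 (mod 97), i.e. (-357/97) = 1.
(-357/97) = 1, so 97 splits.

split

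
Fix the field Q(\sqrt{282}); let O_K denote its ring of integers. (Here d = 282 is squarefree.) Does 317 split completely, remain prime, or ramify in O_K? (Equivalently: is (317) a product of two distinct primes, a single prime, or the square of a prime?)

d = 282 ≡ 2 (mod 4), so O_K = ℤ[√282] and disc(K) = 4d = 1128.
317 ∤ 1128, so 317 is unramified.
Compute (282/317) via Euler: 282^((317-1)/2) mod 317 = 316, so (282/317) = -1.
d is a non-residue mod p, hence 317 remains inert in O_K.

remains prime (inert)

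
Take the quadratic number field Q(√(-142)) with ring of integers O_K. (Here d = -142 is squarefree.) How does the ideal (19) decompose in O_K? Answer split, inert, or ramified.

inert

-142 mod 4 = 2, hence disc K = 4·(-142) = -568 and O_K = ℤ[√-142].
disc(K) = -568 is not divisible by 19; 19 is unramified.
Legendre symbol by Euler's criterion: (-142/19) ≡ (-142)^9 ≡ 18 (mod 19), i.e. (-142/19) = -1.
Legendre symbol -1 ⇒ 19 is inert.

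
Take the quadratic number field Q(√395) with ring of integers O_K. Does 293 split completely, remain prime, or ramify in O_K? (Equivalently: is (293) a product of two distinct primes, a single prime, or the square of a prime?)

293 splits in O_K

395 mod 4 = 3, hence disc K = 4·395 = 1580 and O_K = ℤ[√395].
293 ∤ 1580, so 293 is unramified.
(395/293) = 102^146 mod 293 = 1, giving Legendre symbol 1.
Legendre symbol 1 ⇒ 293 is split.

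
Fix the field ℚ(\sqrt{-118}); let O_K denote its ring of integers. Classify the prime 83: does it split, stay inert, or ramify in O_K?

d = -118 ≡ 2 (mod 4), so O_K = ℤ[√-118] and disc(K) = 4d = -472.
Since gcd(83, -472) = 1 the prime 83 does not ramify.
Legendre symbol by Euler's criterion: (-118/83) ≡ (-118)^41 ≡ 1 (mod 83), i.e. (-118/83) = 1.
d is a quadratic residue mod p, hence 83 splits in O_K.

p splits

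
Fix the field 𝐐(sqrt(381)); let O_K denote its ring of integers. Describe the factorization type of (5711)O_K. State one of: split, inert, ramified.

splits completely

d = 381 ≡ 1 (mod 4), so O_K = ℤ[(1+√381)/2] and disc(K) = d = 381.
disc(K) = 381 is not divisible by 5711; 5711 is unramified.
Euler's criterion: 381^2855 mod 5711 = 1. Thus (381|5711) = 1.
d is a quadratic residue mod p, hence 5711 splits in O_K.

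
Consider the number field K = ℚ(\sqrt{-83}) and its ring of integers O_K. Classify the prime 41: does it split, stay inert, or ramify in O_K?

split — (41) = 𝔭₁𝔭₂ with 𝔭₁ ≠ 𝔭₂

d = -83 ≡ 1 (mod 4), so O_K = ℤ[(1+√-83)/2] and disc(K) = d = -83.
41 ∤ -83, so 41 is unramified.
(-83/41) = 40^20 mod 41 = 1, giving Legendre symbol 1.
(-83/41) = 1, so 41 splits.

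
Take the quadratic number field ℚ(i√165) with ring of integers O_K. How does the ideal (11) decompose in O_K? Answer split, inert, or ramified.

d = -165 ≡ 3 (mod 4), so O_K = ℤ[√-165] and disc(K) = 4d = -660.
11 divides disc(K) = -660, so 11 ramifies.

11 is ramified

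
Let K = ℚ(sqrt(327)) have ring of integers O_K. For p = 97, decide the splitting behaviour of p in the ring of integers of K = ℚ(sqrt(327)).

d = 327 ≡ 3 (mod 4), so O_K = ℤ[√327] and disc(K) = 4d = 1308.
Since gcd(97, 1308) = 1 the prime 97 does not ramify.
Legendre symbol by Euler's criterion: (327/97) ≡ 327^48 ≡ 1 (mod 97), i.e. (327/97) = 1.
(327/97) = 1, so 97 splits.

97 splits in O_K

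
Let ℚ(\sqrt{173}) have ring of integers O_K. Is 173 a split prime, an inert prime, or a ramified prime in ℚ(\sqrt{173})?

Since 173 ≡ 1 mod 4, the ring of integers is ℤ[(1+√173)/2] with discriminant 173.
Ramification test: 173 | 173. The prime 173 ramifies in K.

ramified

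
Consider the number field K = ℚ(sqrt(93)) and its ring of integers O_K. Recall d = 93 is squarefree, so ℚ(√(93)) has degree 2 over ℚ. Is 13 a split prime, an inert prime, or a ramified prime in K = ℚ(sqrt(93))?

remains prime (inert)

93 mod 4 = 1, hence disc K = 93 and O_K = ℤ[(1+√93)/2].
13 ∤ 93, so 13 is unramified.
(93/13) = 2^6 mod 13 = 12, giving Legendre symbol -1.
Legendre symbol -1 ⇒ 13 is inert.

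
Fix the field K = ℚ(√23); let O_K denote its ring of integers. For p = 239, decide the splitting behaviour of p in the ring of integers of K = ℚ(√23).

Since 23 ≢ 1 mod 4, the ring of integers is ℤ[√23] with discriminant 4·23 = 92.
Since gcd(239, 92) = 1 the prime 239 does not ramify.
Legendre symbol by Euler's criterion: (23/239) ≡ 23^119 ≡ 238 (mod 239), i.e. (23/239) = -1.
(23/239) = -1, so 239 is inert.

inert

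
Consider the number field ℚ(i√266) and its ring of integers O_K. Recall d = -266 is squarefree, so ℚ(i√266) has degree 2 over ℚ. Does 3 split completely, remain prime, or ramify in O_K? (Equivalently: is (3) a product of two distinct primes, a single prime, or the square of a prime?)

3 splits in O_K

-266 mod 4 = 2, hence disc K = 4·(-266) = -1064 and O_K = ℤ[√-266].
Since gcd(3, -1064) = 1 the prime 3 does not ramify.
Legendre symbol by Euler's criterion: (-266/3) ≡ (-266)^1 ≡ 1 (mod 3), i.e. (-266/3) = 1.
(-266/3) = 1, so 3 splits.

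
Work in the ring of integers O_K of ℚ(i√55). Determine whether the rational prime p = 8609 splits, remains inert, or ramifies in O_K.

inert — (8609) stays prime in O_K

-55 mod 4 = 1, hence disc K = -55 and O_K = ℤ[(1+√-55)/2].
Since gcd(8609, -55) = 1 the prime 8609 does not ramify.
Euler's criterion: (-55)^4304 mod 8609 = 8608. Thus (-55|8609) = -1.
(-55/8609) = -1, so 8609 is inert.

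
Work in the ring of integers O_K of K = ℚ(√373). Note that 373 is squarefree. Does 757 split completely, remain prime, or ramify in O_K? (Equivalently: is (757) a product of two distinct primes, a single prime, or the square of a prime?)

inert

373 mod 4 = 1, hence disc K = 373 and O_K = ℤ[(1+√373)/2].
disc(K) = 373 is not divisible by 757; 757 is unramified.
Euler's criterion: 373^378 mod 757 = 756. Thus (373|757) = -1.
Legendre symbol -1 ⇒ 757 is inert.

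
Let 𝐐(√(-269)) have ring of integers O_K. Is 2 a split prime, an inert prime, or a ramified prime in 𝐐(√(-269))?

-269 mod 4 = 3, hence disc K = 4·(-269) = -1076 and O_K = ℤ[√-269].
2 divides disc(K) = -1076, so 2 ramifies.

ramifies in O_K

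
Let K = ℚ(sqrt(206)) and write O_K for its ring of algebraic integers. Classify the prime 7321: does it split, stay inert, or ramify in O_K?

p splits

206 mod 4 = 2, hence disc K = 4·206 = 824 and O_K = ℤ[√206].
7321 ∤ 824, so 7321 is unramified.
Compute (206/7321) via Euler: 206^((7321-1)/2) mod 7321 = 1, so (206/7321) = 1.
Legendre symbol 1 ⇒ 7321 is split.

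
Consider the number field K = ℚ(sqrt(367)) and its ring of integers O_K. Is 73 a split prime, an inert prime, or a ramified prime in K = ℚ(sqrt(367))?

Since 367 ≢ 1 mod 4, the ring of integers is ℤ[√367] with discriminant 4·367 = 1468.
73 ∤ 1468, so 73 is unramified.
(367/73) = 2^36 mod 73 = 1, giving Legendre symbol 1.
(367/73) = 1, so 73 splits.

split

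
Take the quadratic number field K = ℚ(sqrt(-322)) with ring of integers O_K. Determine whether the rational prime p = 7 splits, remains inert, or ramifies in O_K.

ramified

-322 mod 4 = 2, hence disc K = 4·(-322) = -1288 and O_K = ℤ[√-322].
7 divides disc(K) = -1288, so 7 ramifies.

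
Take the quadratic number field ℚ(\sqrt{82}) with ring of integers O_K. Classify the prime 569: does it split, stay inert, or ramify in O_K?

d = 82 ≡ 2 (mod 4), so O_K = ℤ[√82] and disc(K) = 4d = 328.
569 ∤ 328, so 569 is unramified.
Legendre symbol by Euler's criterion: (82/569) ≡ 82^284 ≡ 1 (mod 569), i.e. (82/569) = 1.
(82/569) = 1, so 569 splits.

split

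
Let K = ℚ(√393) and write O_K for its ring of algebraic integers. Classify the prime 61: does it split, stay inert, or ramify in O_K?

d = 393 ≡ 1 (mod 4), so O_K = ℤ[(1+√393)/2] and disc(K) = d = 393.
disc(K) = 393 is not divisible by 61; 61 is unramified.
(393/61) = 27^30 mod 61 = 1, giving Legendre symbol 1.
Legendre symbol 1 ⇒ 61 is split.

split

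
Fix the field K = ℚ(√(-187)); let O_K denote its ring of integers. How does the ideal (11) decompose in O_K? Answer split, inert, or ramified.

d = -187 ≡ 1 (mod 4), so O_K = ℤ[(1+√-187)/2] and disc(K) = d = -187.
disc(K) = -187 = 11·(-17), so p = 11 is ramified.

ramified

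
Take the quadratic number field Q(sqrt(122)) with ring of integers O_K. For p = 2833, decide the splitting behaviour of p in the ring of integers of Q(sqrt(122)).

122 mod 4 = 2, hence disc K = 4·122 = 488 and O_K = ℤ[√122].
disc(K) = 488 is not divisible by 2833; 2833 is unramified.
Compute (122/2833) via Euler: 122^((2833-1)/2) mod 2833 = 1, so (122/2833) = 1.
(122/2833) = 1, so 2833 splits.

2833 splits in O_K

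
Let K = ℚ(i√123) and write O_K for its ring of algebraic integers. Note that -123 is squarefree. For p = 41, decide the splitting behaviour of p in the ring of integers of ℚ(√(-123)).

d = -123 ≡ 1 (mod 4), so O_K = ℤ[(1+√-123)/2] and disc(K) = d = -123.
disc(K) = -123 = 41·(-3), so p = 41 is ramified.

ramified — (41) = 𝔭²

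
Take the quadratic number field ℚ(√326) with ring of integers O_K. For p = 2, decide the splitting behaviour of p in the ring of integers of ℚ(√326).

326 mod 4 = 2, hence disc K = 4·326 = 1304 and O_K = ℤ[√326].
2 divides disc(K) = 1304, so 2 ramifies.

p ramifies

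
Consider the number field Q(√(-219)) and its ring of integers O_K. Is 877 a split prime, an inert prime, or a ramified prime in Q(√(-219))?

d = -219 ≡ 1 (mod 4), so O_K = ℤ[(1+√-219)/2] and disc(K) = d = -219.
877 ∤ -219, so 877 is unramified.
Legendre symbol by Euler's criterion: (-219/877) ≡ (-219)^438 ≡ 1 (mod 877), i.e. (-219/877) = 1.
d is a quadratic residue mod p, hence 877 splits in O_K.

split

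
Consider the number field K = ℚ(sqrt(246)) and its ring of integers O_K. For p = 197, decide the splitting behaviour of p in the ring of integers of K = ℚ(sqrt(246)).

splits completely

Since 246 ≢ 1 mod 4, the ring of integers is ℤ[√246] with discriminant 4·246 = 984.
Since gcd(197, 984) = 1 the prime 197 does not ramify.
Euler's criterion: 246^98 mod 197 = 1. Thus (246|197) = 1.
Legendre symbol 1 ⇒ 197 is split.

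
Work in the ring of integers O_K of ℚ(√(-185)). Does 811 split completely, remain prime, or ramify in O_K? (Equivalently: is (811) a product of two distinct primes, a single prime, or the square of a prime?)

811 remains inert

d = -185 ≡ 3 (mod 4), so O_K = ℤ[√-185] and disc(K) = 4d = -740.
disc(K) = -740 is not divisible by 811; 811 is unramified.
Euler's criterion: (-185)^405 mod 811 = 810. Thus (-185|811) = -1.
Legendre symbol -1 ⇒ 811 is inert.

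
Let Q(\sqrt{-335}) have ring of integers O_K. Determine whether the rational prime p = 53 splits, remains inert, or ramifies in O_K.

split

Since -335 ≡ 1 mod 4, the ring of integers is ℤ[(1+√-335)/2] with discriminant -335.
53 ∤ -335, so 53 is unramified.
(-335/53) = 36^26 mod 53 = 1, giving Legendre symbol 1.
d is a quadratic residue mod p, hence 53 splits in O_K.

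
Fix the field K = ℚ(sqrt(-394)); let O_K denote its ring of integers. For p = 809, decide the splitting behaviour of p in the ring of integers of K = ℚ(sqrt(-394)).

d = -394 ≡ 2 (mod 4), so O_K = ℤ[√-394] and disc(K) = 4d = -1576.
809 ∤ -1576, so 809 is unramified.
Legendre symbol by Euler's criterion: (-394/809) ≡ (-394)^404 ≡ 808 (mod 809), i.e. (-394/809) = -1.
(-394/809) = -1, so 809 is inert.

inert — (809) stays prime in O_K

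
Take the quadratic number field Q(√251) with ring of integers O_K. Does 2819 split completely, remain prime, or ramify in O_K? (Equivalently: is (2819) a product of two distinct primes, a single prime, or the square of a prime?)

Since 251 ≢ 1 mod 4, the ring of integers is ℤ[√251] with discriminant 4·251 = 1004.
disc(K) = 1004 is not divisible by 2819; 2819 is unramified.
Euler's criterion: 251^1409 mod 2819 = 2818. Thus (251|2819) = -1.
(251/2819) = -1, so 2819 is inert.

2819 remains inert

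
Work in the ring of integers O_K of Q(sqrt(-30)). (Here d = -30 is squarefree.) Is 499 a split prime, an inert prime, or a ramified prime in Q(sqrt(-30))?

p is inert

Since -30 ≢ 1 mod 4, the ring of integers is ℤ[√-30] with discriminant 4·(-30) = -120.
disc(K) = -120 is not divisible by 499; 499 is unramified.
(-30/499) = 469^249 mod 499 = 498, giving Legendre symbol -1.
(-30/499) = -1, so 499 is inert.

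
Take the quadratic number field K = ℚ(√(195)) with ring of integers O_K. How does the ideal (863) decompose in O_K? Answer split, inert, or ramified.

splits completely

195 mod 4 = 3, hence disc K = 4·195 = 780 and O_K = ℤ[√195].
863 ∤ 780, so 863 is unramified.
Euler's criterion: 195^431 mod 863 = 1. Thus (195|863) = 1.
Legendre symbol 1 ⇒ 863 is split.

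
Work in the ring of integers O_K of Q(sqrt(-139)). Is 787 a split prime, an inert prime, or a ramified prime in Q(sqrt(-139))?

787 remains inert

d = -139 ≡ 1 (mod 4), so O_K = ℤ[(1+√-139)/2] and disc(K) = d = -139.
787 ∤ -139, so 787 is unramified.
(-139/787) = 648^393 mod 787 = 786, giving Legendre symbol -1.
d is a non-residue mod p, hence 787 remains inert in O_K.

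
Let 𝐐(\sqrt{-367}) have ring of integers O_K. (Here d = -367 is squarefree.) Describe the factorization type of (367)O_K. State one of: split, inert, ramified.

d = -367 ≡ 1 (mod 4), so O_K = ℤ[(1+√-367)/2] and disc(K) = d = -367.
Ramification test: 367 | -367. The prime 367 ramifies in K.

367 is ramified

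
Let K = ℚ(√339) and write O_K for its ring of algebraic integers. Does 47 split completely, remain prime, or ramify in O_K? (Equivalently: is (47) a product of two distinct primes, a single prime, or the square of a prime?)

Since 339 ≢ 1 mod 4, the ring of integers is ℤ[√339] with discriminant 4·339 = 1356.
disc(K) = 1356 is not divisible by 47; 47 is unramified.
(339/47) = 10^23 mod 47 = 46, giving Legendre symbol -1.
d is a non-residue mod p, hence 47 remains inert in O_K.

inert — (47) stays prime in O_K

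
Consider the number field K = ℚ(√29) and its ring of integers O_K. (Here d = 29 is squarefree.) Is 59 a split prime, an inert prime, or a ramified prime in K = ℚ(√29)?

split

29 mod 4 = 1, hence disc K = 29 and O_K = ℤ[(1+√29)/2].
Since gcd(59, 29) = 1 the prime 59 does not ramify.
Compute (29/59) via Euler: 29^((59-1)/2) mod 59 = 1, so (29/59) = 1.
(29/59) = 1, so 59 splits.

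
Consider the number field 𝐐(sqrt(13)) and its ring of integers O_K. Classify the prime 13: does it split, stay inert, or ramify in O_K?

13 mod 4 = 1, hence disc K = 13 and O_K = ℤ[(1+√13)/2].
disc(K) = 13 = 13·1, so p = 13 is ramified.

ramifies in O_K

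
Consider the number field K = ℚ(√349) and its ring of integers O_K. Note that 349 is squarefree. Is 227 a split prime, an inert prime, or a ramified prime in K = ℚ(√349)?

Since 349 ≡ 1 mod 4, the ring of integers is ℤ[(1+√349)/2] with discriminant 349.
227 ∤ 349, so 227 is unramified.
Compute (349/227) via Euler: 122^((227-1)/2) mod 227 = 1, so (349/227) = 1.
(349/227) = 1, so 227 splits.

split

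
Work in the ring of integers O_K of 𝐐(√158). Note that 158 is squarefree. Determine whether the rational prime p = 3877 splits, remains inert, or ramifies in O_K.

splits completely

Since 158 ≢ 1 mod 4, the ring of integers is ℤ[√158] with discriminant 4·158 = 632.
3877 ∤ 632, so 3877 is unramified.
(158/3877) = 158^1938 mod 3877 = 1, giving Legendre symbol 1.
d is a quadratic residue mod p, hence 3877 splits in O_K.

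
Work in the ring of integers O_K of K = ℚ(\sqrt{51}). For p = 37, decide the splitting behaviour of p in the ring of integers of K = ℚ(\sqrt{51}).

d = 51 ≡ 3 (mod 4), so O_K = ℤ[√51] and disc(K) = 4d = 204.
37 ∤ 204, so 37 is unramified.
Legendre symbol by Euler's criterion: (51/37) ≡ 51^18 ≡ 36 (mod 37), i.e. (51/37) = -1.
(51/37) = -1, so 37 is inert.

remains prime (inert)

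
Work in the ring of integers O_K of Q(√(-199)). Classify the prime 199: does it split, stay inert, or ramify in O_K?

ramifies in O_K

Since -199 ≡ 1 mod 4, the ring of integers is ℤ[(1+√-199)/2] with discriminant -199.
199 divides disc(K) = -199, so 199 ramifies.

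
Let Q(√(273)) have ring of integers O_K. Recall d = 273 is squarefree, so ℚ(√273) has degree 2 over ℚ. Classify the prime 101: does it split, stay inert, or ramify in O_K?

Since 273 ≡ 1 mod 4, the ring of integers is ℤ[(1+√273)/2] with discriminant 273.
Since gcd(101, 273) = 1 the prime 101 does not ramify.
Legendre symbol by Euler's criterion: (273/101) ≡ 273^50 ≡ 1 (mod 101), i.e. (273/101) = 1.
(273/101) = 1, so 101 splits.

split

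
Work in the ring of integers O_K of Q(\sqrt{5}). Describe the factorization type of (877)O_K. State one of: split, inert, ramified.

5 mod 4 = 1, hence disc K = 5 and O_K = ℤ[(1+√5)/2].
877 ∤ 5, so 877 is unramified.
Euler's criterion: 5^438 mod 877 = 876. Thus (5|877) = -1.
(5/877) = -1, so 877 is inert.

inert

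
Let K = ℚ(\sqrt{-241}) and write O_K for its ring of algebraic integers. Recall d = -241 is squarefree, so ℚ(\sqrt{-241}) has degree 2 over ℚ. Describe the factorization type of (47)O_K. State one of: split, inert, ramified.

47 remains inert

-241 mod 4 = 3, hence disc K = 4·(-241) = -964 and O_K = ℤ[√-241].
Since gcd(47, -964) = 1 the prime 47 does not ramify.
Compute (-241/47) via Euler: 41^((47-1)/2) mod 47 = 46, so (-241/47) = -1.
(-241/47) = -1, so 47 is inert.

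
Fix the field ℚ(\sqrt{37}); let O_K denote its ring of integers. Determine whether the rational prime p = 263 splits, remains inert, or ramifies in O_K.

d = 37 ≡ 1 (mod 4), so O_K = ℤ[(1+√37)/2] and disc(K) = d = 37.
disc(K) = 37 is not divisible by 263; 263 is unramified.
(37/263) = 37^131 mod 263 = 1, giving Legendre symbol 1.
(37/263) = 1, so 263 splits.

263 splits in O_K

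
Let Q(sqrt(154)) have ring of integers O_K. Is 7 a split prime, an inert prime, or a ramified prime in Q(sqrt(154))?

154 mod 4 = 2, hence disc K = 4·154 = 616 and O_K = ℤ[√154].
7 divides disc(K) = 616, so 7 ramifies.

7 is ramified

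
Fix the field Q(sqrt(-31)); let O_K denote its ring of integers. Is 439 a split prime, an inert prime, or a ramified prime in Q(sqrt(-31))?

d = -31 ≡ 1 (mod 4), so O_K = ℤ[(1+√-31)/2] and disc(K) = d = -31.
Since gcd(439, -31) = 1 the prime 439 does not ramify.
Compute (-31/439) via Euler: 408^((439-1)/2) mod 439 = 1, so (-31/439) = 1.
(-31/439) = 1, so 439 splits.

439 splits in O_K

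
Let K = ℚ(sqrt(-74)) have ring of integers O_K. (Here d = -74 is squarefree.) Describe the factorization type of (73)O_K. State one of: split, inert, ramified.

split

Since -74 ≢ 1 mod 4, the ring of integers is ℤ[√-74] with discriminant 4·(-74) = -296.
73 ∤ -296, so 73 is unramified.
(-74/73) = 72^36 mod 73 = 1, giving Legendre symbol 1.
Legendre symbol 1 ⇒ 73 is split.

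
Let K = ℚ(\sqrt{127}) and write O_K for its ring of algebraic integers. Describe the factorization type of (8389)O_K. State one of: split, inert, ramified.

p is inert

127 mod 4 = 3, hence disc K = 4·127 = 508 and O_K = ℤ[√127].
8389 ∤ 508, so 8389 is unramified.
Legendre symbol by Euler's criterion: (127/8389) ≡ 127^4194 ≡ 8388 (mod 8389), i.e. (127/8389) = -1.
d is a non-residue mod p, hence 8389 remains inert in O_K.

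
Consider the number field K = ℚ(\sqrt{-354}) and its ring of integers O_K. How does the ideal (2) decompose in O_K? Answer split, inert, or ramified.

d = -354 ≡ 2 (mod 4), so O_K = ℤ[√-354] and disc(K) = 4d = -1416.
2 divides disc(K) = -1416, so 2 ramifies.

ramified — (2) = 𝔭²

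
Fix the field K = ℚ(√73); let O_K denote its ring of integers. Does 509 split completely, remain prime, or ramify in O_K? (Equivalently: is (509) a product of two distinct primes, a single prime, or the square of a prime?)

split

73 mod 4 = 1, hence disc K = 73 and O_K = ℤ[(1+√73)/2].
disc(K) = 73 is not divisible by 509; 509 is unramified.
(73/509) = 73^254 mod 509 = 1, giving Legendre symbol 1.
d is a quadratic residue mod p, hence 509 splits in O_K.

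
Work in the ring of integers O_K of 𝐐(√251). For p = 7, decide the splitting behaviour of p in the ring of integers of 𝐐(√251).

inert — (7) stays prime in O_K

Since 251 ≢ 1 mod 4, the ring of integers is ℤ[√251] with discriminant 4·251 = 1004.
7 ∤ 1004, so 7 is unramified.
Legendre symbol by Euler's criterion: (251/7) ≡ 251^3 ≡ 6 (mod 7), i.e. (251/7) = -1.
Legendre symbol -1 ⇒ 7 is inert.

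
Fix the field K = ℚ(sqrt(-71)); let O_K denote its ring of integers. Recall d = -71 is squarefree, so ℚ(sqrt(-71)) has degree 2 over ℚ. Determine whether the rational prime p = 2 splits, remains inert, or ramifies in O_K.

-71 mod 4 = 1, hence disc K = -71 and O_K = ℤ[(1+√-71)/2].
Since gcd(2, -71) = 1 the prime 2 does not ramify.
Checking d mod 8: -71 ≡ 1. Hence 2 is split in O_K.

split — (2) = 𝔭₁𝔭₂ with 𝔭₁ ≠ 𝔭₂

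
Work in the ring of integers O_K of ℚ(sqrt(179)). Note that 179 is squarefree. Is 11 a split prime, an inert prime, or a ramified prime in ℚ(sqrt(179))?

d = 179 ≡ 3 (mod 4), so O_K = ℤ[√179] and disc(K) = 4d = 716.
Since gcd(11, 716) = 1 the prime 11 does not ramify.
(179/11) = 3^5 mod 11 = 1, giving Legendre symbol 1.
Legendre symbol 1 ⇒ 11 is split.

split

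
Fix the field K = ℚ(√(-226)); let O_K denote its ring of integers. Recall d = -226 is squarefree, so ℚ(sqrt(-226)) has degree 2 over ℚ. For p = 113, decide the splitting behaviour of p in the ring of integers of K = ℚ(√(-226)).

113 is ramified

d = -226 ≡ 2 (mod 4), so O_K = ℤ[√-226] and disc(K) = 4d = -904.
113 divides disc(K) = -904, so 113 ramifies.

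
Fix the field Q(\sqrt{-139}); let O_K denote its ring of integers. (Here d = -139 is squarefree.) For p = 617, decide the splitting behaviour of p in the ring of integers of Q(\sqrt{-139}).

Since -139 ≡ 1 mod 4, the ring of integers is ℤ[(1+√-139)/2] with discriminant -139.
Since gcd(617, -139) = 1 the prime 617 does not ramify.
Legendre symbol by Euler's criterion: (-139/617) ≡ (-139)^308 ≡ 616 (mod 617), i.e. (-139/617) = -1.
(-139/617) = -1, so 617 is inert.

inert — (617) stays prime in O_K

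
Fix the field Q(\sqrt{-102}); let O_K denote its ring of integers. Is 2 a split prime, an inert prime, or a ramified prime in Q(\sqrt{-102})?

Since -102 ≢ 1 mod 4, the ring of integers is ℤ[√-102] with discriminant 4·(-102) = -408.
Ramification test: 2 | -408. The prime 2 ramifies in K.

ramified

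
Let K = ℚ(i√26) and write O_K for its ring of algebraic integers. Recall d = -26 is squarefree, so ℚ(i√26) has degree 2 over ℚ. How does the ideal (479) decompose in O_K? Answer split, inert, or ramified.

splits completely

d = -26 ≡ 2 (mod 4), so O_K = ℤ[√-26] and disc(K) = 4d = -104.
Since gcd(479, -104) = 1 the prime 479 does not ramify.
Legendre symbol by Euler's criterion: (-26/479) ≡ (-26)^239 ≡ 1 (mod 479), i.e. (-26/479) = 1.
(-26/479) = 1, so 479 splits.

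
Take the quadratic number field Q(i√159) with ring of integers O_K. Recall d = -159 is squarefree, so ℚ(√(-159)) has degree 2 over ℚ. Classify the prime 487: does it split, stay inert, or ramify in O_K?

splits completely

d = -159 ≡ 1 (mod 4), so O_K = ℤ[(1+√-159)/2] and disc(K) = d = -159.
disc(K) = -159 is not divisible by 487; 487 is unramified.
Legendre symbol by Euler's criterion: (-159/487) ≡ (-159)^243 ≡ 1 (mod 487), i.e. (-159/487) = 1.
(-159/487) = 1, so 487 splits.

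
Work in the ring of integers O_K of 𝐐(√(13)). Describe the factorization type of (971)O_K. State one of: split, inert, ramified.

Since 13 ≡ 1 mod 4, the ring of integers is ℤ[(1+√13)/2] with discriminant 13.
Since gcd(971, 13) = 1 the prime 971 does not ramify.
Euler's criterion: 13^485 mod 971 = 1. Thus (13|971) = 1.
d is a quadratic residue mod p, hence 971 splits in O_K.

splits completely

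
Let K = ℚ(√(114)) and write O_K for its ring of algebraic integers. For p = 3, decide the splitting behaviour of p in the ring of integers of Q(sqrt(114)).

114 mod 4 = 2, hence disc K = 4·114 = 456 and O_K = ℤ[√114].
3 divides disc(K) = 456, so 3 ramifies.

ramified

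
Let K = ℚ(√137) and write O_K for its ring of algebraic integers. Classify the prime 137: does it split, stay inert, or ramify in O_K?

137 mod 4 = 1, hence disc K = 137 and O_K = ℤ[(1+√137)/2].
Ramification test: 137 | 137. The prime 137 ramifies in K.

p ramifies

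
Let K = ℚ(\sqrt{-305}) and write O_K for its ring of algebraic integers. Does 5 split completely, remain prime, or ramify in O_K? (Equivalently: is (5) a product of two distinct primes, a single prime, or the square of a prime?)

p ramifies

-305 mod 4 = 3, hence disc K = 4·(-305) = -1220 and O_K = ℤ[√-305].
5 divides disc(K) = -1220, so 5 ramifies.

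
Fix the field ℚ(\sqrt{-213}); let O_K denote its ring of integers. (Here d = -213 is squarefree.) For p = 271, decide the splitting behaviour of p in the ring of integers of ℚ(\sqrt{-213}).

p is inert

-213 mod 4 = 3, hence disc K = 4·(-213) = -852 and O_K = ℤ[√-213].
Since gcd(271, -852) = 1 the prime 271 does not ramify.
(-213/271) = 58^135 mod 271 = 270, giving Legendre symbol -1.
d is a non-residue mod p, hence 271 remains inert in O_K.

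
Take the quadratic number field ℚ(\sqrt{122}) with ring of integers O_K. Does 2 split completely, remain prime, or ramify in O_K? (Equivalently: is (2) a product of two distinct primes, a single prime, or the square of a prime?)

Since 122 ≢ 1 mod 4, the ring of integers is ℤ[√122] with discriminant 4·122 = 488.
Ramification test: 2 | 488. The prime 2 ramifies in K.

ramified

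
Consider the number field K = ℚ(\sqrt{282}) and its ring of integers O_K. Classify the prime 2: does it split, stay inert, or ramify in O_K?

2 is ramified

Since 282 ≢ 1 mod 4, the ring of integers is ℤ[√282] with discriminant 4·282 = 1128.
disc(K) = 1128 = 2·564, so p = 2 is ramified.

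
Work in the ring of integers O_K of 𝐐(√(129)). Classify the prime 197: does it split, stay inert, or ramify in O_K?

197 remains inert

Since 129 ≡ 1 mod 4, the ring of integers is ℤ[(1+√129)/2] with discriminant 129.
Since gcd(197, 129) = 1 the prime 197 does not ramify.
Legendre symbol by Euler's criterion: (129/197) ≡ 129^98 ≡ 196 (mod 197), i.e. (129/197) = -1.
(129/197) = -1, so 197 is inert.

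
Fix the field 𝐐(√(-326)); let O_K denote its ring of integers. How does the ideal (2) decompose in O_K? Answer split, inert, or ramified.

p ramifies

d = -326 ≡ 2 (mod 4), so O_K = ℤ[√-326] and disc(K) = 4d = -1304.
Ramification test: 2 | -1304. The prime 2 ramifies in K.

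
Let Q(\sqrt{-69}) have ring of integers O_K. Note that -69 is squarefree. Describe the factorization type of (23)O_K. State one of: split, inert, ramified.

Since -69 ≢ 1 mod 4, the ring of integers is ℤ[√-69] with discriminant 4·(-69) = -276.
disc(K) = -276 = 23·(-12), so p = 23 is ramified.

ramified — (23) = 𝔭²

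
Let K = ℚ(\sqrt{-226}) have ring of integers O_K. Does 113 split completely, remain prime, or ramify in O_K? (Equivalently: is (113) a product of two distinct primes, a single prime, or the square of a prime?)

ramified

-226 mod 4 = 2, hence disc K = 4·(-226) = -904 and O_K = ℤ[√-226].
Ramification test: 113 | -904. The prime 113 ramifies in K.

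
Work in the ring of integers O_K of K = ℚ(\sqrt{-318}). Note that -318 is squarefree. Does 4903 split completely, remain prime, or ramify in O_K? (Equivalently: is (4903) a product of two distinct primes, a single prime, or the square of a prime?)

remains prime (inert)

-318 mod 4 = 2, hence disc K = 4·(-318) = -1272 and O_K = ℤ[√-318].
disc(K) = -1272 is not divisible by 4903; 4903 is unramified.
Legendre symbol by Euler's criterion: (-318/4903) ≡ (-318)^2451 ≡ 4902 (mod 4903), i.e. (-318/4903) = -1.
Legendre symbol -1 ⇒ 4903 is inert.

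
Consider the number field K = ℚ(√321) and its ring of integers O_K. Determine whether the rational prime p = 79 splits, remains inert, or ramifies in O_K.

p splits

321 mod 4 = 1, hence disc K = 321 and O_K = ℤ[(1+√321)/2].
79 ∤ 321, so 79 is unramified.
Legendre symbol by Euler's criterion: (321/79) ≡ 321^39 ≡ 1 (mod 79), i.e. (321/79) = 1.
d is a quadratic residue mod p, hence 79 splits in O_K.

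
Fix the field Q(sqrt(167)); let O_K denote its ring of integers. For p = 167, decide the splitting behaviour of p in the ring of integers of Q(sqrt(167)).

p ramifies

Since 167 ≢ 1 mod 4, the ring of integers is ℤ[√167] with discriminant 4·167 = 668.
disc(K) = 668 = 167·4, so p = 167 is ramified.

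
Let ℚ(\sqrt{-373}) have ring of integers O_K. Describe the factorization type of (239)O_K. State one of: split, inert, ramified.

d = -373 ≡ 3 (mod 4), so O_K = ℤ[√-373] and disc(K) = 4d = -1492.
239 ∤ -1492, so 239 is unramified.
Compute (-373/239) via Euler: 105^((239-1)/2) mod 239 = 238, so (-373/239) = -1.
Legendre symbol -1 ⇒ 239 is inert.

inert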